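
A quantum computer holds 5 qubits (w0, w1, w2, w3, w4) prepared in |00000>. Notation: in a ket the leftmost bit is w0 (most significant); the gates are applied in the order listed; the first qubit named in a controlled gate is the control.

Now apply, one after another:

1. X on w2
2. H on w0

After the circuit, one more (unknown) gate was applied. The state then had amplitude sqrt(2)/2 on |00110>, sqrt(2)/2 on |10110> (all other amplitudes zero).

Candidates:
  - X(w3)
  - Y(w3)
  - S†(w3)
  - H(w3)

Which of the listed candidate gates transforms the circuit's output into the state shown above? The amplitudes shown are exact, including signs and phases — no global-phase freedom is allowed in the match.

It was X(w3) that produced the state shown.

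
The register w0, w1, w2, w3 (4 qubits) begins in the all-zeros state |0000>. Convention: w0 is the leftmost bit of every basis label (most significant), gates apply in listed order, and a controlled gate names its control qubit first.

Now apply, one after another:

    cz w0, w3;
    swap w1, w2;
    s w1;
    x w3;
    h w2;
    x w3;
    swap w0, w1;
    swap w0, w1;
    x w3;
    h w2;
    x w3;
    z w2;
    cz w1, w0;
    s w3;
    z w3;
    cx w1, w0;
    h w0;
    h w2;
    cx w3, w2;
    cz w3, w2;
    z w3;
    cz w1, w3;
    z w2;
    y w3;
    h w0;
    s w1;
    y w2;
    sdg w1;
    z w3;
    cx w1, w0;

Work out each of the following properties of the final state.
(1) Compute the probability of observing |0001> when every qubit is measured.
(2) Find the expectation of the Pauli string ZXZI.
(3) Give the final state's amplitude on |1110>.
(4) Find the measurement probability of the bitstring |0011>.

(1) The probability of measuring |0001> is 1/2. Key observation: the block from step 4 through step 11 cancels to the identity and can be dropped.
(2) In the final state, ZXZI has expectation 0.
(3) The amplitude on |1110> is 0.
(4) A full measurement returns |0011> with probability 1/2.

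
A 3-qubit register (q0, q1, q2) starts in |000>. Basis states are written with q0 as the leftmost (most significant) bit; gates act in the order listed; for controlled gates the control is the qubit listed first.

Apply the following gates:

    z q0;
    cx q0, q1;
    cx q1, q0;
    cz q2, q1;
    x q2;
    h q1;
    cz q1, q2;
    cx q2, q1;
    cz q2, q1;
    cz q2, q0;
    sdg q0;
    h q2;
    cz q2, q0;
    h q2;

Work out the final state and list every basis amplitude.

After the circuit, the state carries amplitude -sqrt(2)/2 on |001>, -sqrt(2)/2 on |011>, and 0 on every other basis state.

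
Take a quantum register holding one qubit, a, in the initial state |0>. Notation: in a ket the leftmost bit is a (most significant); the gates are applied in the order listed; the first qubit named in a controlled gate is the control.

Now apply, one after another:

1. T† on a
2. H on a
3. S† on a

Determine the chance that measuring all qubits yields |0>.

A full measurement returns |0> with probability 1/2.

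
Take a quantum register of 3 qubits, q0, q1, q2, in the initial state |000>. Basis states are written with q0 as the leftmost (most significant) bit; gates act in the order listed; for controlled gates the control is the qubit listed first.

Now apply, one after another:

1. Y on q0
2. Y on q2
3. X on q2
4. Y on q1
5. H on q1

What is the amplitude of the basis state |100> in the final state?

The amplitude on |100> is -sqrt(2)*I/2.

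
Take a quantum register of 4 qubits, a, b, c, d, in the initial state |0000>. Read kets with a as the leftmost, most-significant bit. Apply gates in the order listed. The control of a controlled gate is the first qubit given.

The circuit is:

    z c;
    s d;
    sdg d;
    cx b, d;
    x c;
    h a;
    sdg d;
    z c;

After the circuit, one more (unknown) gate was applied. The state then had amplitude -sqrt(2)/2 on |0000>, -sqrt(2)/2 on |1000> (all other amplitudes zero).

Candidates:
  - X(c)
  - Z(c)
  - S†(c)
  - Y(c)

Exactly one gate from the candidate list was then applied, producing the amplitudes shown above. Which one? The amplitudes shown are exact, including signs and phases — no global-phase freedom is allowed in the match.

The unique candidate consistent with the amplitudes is X(c).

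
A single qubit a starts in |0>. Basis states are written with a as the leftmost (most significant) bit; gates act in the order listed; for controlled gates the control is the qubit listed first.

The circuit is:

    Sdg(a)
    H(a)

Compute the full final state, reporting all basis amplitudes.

After the circuit, the state carries amplitude sqrt(2)/2 on |0>, sqrt(2)/2 on |1>.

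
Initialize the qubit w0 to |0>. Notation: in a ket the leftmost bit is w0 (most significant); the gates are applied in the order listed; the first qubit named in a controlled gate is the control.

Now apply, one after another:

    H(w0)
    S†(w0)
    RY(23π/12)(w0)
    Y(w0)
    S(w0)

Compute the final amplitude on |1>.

The amplitude on |1> is sqrt(4 - 2*sqrt(2))/8 + sqrt(6*sqrt(2) + 12)/8 - I*sqrt(2*sqrt(2) + 4)/8 + I*sqrt(12 - 6*sqrt(2))/8.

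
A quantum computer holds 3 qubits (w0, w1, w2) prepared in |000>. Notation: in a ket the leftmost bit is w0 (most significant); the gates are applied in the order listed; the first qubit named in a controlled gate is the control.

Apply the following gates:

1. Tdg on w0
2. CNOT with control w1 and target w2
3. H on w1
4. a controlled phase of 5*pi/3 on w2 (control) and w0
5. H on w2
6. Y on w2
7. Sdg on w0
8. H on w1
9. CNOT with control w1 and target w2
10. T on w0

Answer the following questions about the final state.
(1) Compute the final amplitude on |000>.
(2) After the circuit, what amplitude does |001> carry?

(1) The final state's coefficient on |000> equals -sqrt(2)*I/2.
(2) |001> carries amplitude sqrt(2)*I/2 in the final state.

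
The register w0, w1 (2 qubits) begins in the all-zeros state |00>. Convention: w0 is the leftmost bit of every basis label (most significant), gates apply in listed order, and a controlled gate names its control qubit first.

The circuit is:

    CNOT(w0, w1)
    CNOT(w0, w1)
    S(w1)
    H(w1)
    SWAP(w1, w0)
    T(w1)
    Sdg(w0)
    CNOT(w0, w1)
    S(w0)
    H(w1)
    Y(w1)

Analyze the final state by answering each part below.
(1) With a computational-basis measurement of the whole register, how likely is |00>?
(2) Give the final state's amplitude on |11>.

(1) A full measurement returns |00> with probability 1/4. Key observation: steps 1-2 multiply out to the identity, so the circuit reduces to the remaining gates.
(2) The final state's coefficient on |11> equals I/2.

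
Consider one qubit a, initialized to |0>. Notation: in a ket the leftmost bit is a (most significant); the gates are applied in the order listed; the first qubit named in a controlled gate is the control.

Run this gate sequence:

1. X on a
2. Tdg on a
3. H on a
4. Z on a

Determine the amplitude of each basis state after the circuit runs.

The final amplitudes are -sqrt(2)*exp(3*I*pi/4)/2 on |0>, -sqrt(2)*exp(3*I*pi/4)/2 on |1>.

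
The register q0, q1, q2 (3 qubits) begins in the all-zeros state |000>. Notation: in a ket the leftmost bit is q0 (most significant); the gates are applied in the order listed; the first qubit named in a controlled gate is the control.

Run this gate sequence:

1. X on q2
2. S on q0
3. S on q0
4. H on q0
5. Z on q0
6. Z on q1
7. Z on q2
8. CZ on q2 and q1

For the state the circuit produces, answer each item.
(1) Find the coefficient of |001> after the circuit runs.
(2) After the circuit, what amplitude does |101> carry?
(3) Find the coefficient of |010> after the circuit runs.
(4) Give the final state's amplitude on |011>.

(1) |001> carries amplitude -sqrt(2)/2 in the final state.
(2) |101> carries amplitude sqrt(2)/2 in the final state.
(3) |010> carries amplitude 0 in the final state.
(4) |011> carries amplitude 0 in the final state.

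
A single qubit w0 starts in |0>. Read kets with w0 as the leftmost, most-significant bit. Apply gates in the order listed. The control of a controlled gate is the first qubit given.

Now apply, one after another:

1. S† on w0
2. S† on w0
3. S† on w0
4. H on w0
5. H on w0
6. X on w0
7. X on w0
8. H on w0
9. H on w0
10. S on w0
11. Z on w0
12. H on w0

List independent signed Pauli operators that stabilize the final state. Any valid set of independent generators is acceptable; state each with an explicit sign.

The stabilizer group can be generated by +X, among other valid generating sets. Key observation: gates 3-10 undo each other exactly, leaving only the rest of the circuit to track.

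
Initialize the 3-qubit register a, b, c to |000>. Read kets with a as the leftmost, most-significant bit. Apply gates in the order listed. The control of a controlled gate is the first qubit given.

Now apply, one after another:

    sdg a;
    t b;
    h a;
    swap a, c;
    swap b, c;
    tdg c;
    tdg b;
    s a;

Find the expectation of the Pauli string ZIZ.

The expectation value of ZIZ is 1.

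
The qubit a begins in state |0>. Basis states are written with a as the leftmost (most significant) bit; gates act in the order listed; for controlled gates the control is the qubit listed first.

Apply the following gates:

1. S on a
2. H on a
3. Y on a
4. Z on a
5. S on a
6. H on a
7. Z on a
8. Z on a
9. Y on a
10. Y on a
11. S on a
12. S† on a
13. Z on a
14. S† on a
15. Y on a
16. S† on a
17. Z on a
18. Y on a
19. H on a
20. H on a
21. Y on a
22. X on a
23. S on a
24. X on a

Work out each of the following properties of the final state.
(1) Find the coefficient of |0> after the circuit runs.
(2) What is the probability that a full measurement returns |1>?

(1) The amplitude on |0> is 1/2 - I/2.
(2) The probability of measuring |1> is 1/2.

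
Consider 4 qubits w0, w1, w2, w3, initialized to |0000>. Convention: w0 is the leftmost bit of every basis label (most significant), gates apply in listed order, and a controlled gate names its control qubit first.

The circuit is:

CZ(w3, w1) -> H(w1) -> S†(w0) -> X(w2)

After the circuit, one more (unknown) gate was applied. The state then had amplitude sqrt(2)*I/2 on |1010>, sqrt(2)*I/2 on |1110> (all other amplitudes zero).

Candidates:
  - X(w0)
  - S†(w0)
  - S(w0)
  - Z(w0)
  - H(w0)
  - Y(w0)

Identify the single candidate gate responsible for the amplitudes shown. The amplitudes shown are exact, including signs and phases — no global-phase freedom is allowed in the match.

The applied gate was Y(w0).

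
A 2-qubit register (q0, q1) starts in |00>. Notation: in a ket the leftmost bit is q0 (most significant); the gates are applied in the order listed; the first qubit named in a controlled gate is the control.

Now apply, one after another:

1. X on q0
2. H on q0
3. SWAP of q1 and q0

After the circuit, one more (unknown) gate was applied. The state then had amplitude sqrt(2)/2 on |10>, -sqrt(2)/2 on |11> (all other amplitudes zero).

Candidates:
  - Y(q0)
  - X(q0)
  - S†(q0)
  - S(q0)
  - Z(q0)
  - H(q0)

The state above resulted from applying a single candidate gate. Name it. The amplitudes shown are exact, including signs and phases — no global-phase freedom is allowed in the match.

It was X(q0) that produced the state shown.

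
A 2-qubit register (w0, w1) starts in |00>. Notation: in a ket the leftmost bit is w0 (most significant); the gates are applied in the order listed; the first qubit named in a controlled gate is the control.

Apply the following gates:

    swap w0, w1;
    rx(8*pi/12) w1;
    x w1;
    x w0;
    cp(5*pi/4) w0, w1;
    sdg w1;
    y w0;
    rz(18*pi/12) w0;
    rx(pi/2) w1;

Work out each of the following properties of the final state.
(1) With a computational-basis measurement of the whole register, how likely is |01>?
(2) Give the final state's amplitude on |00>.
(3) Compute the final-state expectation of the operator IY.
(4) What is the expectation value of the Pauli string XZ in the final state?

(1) The probability of measuring |01> is sqrt(6)/8 + 1/2.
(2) |00> carries amplitude -sqrt(2)/4 + sqrt(6)*exp(I*pi/4)/4 in the final state.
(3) The observable IY averages to -1/2.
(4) The expectation value of XZ is 0.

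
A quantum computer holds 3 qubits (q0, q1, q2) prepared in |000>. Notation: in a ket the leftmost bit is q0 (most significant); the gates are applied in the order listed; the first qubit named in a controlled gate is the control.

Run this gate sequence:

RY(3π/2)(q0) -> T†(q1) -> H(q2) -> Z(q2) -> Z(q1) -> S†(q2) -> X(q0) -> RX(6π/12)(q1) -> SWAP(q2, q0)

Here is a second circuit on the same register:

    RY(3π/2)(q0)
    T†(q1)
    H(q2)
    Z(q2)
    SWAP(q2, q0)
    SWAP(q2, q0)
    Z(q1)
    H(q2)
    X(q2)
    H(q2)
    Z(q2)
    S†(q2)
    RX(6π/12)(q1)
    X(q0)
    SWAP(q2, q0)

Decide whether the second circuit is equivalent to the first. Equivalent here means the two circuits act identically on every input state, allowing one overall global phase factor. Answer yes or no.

Yes, they are equivalent — the unitaries differ by at most a global phase.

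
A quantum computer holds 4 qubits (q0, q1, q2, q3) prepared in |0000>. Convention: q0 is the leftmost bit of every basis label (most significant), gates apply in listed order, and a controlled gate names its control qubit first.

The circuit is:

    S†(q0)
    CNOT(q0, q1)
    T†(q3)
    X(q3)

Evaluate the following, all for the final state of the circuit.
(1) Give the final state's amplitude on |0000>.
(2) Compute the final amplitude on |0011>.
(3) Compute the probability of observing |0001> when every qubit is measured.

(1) The final state's coefficient on |0000> equals 0.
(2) The final state's coefficient on |0011> equals 0.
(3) A full measurement returns |0001> with probability 1.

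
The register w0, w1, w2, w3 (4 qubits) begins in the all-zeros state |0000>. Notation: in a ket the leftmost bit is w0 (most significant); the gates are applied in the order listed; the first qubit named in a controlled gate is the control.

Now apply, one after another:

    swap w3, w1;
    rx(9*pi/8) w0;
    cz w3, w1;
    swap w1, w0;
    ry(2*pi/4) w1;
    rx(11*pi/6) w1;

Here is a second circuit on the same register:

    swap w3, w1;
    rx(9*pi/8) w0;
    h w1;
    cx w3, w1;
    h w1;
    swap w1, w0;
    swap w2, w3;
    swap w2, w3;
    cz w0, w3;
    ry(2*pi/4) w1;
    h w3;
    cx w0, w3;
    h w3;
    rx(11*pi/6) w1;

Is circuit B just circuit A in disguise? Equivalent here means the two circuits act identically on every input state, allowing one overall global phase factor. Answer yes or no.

Yes: on every input state the two circuits agree up to one overall phase factor.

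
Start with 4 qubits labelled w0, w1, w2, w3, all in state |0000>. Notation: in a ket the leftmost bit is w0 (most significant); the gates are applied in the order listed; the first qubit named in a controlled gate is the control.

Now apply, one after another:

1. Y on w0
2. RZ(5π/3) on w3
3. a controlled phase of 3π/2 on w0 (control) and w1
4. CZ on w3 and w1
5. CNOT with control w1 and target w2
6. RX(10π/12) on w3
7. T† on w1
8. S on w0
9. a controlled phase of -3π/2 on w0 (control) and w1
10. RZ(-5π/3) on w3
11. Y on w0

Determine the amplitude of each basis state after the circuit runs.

After the circuit, the state carries amplitude I*(-sqrt(2) + sqrt(6))/4 on |0000>, (sqrt(2) + sqrt(6))*exp(I*pi/3)/4 on |0001>, and 0 on every other basis state.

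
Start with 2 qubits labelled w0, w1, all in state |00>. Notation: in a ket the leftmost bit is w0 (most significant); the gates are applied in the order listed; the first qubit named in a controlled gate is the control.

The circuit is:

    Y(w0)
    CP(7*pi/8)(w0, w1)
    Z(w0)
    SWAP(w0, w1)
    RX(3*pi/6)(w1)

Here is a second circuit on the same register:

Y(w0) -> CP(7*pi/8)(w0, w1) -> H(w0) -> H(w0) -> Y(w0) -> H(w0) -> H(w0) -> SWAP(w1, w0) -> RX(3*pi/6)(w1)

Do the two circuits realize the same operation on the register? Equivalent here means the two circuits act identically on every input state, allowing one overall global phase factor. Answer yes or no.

No: there is an input state on which the two circuits produce genuinely different outputs (not merely differing by a phase).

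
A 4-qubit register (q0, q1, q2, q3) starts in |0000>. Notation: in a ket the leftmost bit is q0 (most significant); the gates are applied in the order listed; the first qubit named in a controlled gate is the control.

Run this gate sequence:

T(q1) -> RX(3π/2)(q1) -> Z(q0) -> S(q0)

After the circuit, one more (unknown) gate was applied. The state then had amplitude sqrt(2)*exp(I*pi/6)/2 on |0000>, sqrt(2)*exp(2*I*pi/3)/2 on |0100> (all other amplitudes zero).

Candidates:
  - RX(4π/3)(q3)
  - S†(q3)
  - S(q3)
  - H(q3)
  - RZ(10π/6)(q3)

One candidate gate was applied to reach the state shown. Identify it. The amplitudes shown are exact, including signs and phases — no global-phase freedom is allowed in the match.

The unique candidate consistent with the amplitudes is RZ(10π/6)(q3).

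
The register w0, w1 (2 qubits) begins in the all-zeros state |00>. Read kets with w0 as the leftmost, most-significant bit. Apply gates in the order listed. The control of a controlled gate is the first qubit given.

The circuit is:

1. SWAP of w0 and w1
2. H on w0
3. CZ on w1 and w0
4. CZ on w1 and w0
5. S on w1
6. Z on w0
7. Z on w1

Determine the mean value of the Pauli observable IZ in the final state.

The expectation value of IZ is 1. Key observation: the block from step 3 through step 4 cancels to the identity and can be dropped.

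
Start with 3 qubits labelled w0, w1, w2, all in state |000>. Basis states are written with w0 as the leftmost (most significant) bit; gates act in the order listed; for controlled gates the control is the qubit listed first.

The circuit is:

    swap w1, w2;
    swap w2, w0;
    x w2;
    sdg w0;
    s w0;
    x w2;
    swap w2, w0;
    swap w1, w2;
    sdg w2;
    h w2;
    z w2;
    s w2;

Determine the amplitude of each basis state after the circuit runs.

After the circuit, the state carries amplitude sqrt(2)/2 on |000>, -sqrt(2)*I/2 on |001>, and 0 on every other basis state. Key observation: gates 1-8 undo each other exactly, leaving only the rest of the circuit to track.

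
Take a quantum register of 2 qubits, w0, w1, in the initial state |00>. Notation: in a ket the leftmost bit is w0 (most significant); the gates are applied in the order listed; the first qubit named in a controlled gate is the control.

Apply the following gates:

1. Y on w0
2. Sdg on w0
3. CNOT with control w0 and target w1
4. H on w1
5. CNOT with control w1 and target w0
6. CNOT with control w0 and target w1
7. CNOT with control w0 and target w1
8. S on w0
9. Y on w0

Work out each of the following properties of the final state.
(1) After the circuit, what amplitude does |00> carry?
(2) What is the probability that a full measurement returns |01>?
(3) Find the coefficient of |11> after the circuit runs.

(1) |00> carries amplitude sqrt(2)/2 in the final state.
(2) The probability of measuring |01> is 0.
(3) The amplitude on |11> is -sqrt(2)*I/2.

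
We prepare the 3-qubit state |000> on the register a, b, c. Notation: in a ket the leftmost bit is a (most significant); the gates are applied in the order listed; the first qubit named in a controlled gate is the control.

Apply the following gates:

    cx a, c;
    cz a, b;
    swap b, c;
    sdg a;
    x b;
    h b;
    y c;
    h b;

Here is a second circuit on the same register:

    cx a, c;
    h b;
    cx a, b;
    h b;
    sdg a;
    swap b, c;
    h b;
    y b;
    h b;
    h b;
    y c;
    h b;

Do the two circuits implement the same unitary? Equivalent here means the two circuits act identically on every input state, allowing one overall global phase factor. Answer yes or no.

No — the two circuits implement different unitaries, even allowing a global phase.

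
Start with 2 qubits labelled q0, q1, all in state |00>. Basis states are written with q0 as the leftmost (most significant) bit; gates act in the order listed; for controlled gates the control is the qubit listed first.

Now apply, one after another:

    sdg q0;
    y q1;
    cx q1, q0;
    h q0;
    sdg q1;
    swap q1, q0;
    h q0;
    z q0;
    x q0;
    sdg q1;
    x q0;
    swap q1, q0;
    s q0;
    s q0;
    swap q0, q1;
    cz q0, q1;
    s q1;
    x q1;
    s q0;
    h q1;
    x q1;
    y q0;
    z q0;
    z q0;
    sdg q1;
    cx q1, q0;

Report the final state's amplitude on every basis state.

The final amplitudes are -sqrt(2)/2 on |00>, sqrt(2)/2 on |01>, 0 on |10>, 0 on |11>.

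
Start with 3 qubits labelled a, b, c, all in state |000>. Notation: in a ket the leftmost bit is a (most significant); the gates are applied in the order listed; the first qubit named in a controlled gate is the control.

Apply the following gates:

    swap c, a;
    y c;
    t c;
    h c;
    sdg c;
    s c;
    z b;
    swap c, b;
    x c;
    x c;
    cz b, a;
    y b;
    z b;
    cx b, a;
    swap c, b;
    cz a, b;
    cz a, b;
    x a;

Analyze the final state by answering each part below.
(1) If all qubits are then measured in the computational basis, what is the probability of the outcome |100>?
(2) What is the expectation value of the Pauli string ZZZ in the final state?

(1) The probability of measuring |100> is 1/2. Key observation: steps 16-17 multiply out to the identity, so the circuit reduces to the remaining gates.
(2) The observable ZZZ averages to -1.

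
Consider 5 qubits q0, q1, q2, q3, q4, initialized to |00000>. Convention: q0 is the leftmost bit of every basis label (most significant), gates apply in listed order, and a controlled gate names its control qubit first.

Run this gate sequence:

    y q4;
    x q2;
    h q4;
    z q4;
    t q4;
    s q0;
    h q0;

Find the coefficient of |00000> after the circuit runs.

The final state's coefficient on |00000> equals 0.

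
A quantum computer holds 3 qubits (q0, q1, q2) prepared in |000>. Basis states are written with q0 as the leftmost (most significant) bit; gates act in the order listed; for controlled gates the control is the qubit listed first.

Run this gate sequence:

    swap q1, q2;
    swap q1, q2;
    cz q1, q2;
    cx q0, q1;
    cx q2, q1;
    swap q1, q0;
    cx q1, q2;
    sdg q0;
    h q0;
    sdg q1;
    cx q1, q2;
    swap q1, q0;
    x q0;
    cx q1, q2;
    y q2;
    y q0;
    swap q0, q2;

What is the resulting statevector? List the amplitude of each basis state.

The final amplitudes are -sqrt(2)/2 on |010>, sqrt(2)/2 on |100>, and 0 on every other basis state.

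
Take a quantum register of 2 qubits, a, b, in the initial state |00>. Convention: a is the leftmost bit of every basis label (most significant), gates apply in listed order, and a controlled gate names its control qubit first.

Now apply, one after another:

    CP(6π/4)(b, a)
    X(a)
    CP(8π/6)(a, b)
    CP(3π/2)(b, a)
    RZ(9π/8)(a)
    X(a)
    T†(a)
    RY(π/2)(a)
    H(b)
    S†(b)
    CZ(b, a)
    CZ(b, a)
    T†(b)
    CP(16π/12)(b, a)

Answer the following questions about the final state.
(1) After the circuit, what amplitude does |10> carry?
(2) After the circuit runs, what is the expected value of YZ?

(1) The final state's coefficient on |10> equals exp(9*I*pi/16)/2. Key observation: steps 11-12 multiply out to the identity, so the circuit reduces to the remaining gates.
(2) In the final state, YZ has expectation sqrt(3)/4.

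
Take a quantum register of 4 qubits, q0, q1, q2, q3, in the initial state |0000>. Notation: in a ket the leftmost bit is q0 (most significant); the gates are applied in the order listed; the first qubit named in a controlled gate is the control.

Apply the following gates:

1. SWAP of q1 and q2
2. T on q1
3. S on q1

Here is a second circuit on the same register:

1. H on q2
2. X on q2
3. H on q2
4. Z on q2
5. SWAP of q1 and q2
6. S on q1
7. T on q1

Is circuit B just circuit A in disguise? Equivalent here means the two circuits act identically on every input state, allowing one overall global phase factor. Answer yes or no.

Yes: on every input state the two circuits agree up to one overall phase factor.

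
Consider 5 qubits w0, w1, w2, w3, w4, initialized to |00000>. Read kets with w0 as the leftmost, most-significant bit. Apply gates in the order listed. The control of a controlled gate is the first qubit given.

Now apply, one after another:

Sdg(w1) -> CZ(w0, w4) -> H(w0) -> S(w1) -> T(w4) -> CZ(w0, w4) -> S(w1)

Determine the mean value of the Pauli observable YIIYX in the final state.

The observable YIIYX averages to 0.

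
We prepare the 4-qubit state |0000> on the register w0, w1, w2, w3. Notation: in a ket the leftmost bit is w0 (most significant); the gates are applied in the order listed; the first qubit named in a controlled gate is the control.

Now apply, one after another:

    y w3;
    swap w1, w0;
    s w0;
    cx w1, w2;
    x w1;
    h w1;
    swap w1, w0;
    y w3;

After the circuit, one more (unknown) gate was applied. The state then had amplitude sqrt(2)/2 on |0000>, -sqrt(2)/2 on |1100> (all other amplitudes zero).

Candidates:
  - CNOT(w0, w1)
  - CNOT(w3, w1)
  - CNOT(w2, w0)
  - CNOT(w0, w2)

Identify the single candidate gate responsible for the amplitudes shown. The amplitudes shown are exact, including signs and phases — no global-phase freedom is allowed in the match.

The unique candidate consistent with the amplitudes is CNOT(w0, w1).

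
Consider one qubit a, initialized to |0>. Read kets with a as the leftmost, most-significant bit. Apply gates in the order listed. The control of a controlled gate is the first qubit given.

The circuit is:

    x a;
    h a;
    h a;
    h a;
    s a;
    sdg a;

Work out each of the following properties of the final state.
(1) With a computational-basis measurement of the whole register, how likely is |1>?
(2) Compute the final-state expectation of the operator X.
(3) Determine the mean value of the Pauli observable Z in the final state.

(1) Outcome |1> occurs with probability 1/2. Key observation: the block from step 5 through step 6 cancels to the identity and can be dropped.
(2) In the final state, X has expectation -1.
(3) In the final state, Z has expectation 0.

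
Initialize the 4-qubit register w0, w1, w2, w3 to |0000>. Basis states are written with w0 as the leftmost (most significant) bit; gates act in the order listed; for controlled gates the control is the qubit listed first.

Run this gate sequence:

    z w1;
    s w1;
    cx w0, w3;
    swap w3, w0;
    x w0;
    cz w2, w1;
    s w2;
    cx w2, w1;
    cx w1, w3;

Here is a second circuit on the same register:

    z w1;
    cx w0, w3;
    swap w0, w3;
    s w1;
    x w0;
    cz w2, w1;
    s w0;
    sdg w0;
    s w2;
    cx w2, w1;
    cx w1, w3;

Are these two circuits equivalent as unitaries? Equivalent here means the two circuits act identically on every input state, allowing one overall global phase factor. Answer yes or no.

Yes — the two circuits implement the same unitary up to a global phase.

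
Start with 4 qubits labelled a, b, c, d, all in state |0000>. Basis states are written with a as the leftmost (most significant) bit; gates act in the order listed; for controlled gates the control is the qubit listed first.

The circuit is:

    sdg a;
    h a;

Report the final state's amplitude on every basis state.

The final amplitudes are sqrt(2)/2 on |0000>, sqrt(2)/2 on |1000>, and 0 on every other basis state.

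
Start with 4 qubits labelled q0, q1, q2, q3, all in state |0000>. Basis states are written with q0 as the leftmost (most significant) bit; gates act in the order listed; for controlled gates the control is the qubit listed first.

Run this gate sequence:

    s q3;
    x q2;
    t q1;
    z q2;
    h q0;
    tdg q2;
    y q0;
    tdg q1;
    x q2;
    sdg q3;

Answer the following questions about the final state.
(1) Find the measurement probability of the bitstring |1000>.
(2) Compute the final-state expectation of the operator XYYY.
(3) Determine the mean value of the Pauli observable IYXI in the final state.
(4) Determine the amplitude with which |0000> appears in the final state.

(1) The probability of measuring |1000> is 1/2.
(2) In the final state, XYYY has expectation 0.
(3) The observable IYXI averages to 0.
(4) The amplitude on |0000> is sqrt(2)*exp(I*pi/4)/2.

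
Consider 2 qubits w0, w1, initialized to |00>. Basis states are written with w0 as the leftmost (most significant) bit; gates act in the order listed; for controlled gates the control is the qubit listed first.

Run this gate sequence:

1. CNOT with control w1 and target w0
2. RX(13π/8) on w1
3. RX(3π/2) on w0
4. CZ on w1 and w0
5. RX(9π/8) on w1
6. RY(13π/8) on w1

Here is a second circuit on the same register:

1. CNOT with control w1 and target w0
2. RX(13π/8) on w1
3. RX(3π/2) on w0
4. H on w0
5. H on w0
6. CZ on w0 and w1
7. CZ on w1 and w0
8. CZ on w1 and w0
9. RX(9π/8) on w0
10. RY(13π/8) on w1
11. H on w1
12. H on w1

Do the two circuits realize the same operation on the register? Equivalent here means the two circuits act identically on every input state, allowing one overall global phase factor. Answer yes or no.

No, they are not equivalent — no single phase factor reconciles the two unitaries.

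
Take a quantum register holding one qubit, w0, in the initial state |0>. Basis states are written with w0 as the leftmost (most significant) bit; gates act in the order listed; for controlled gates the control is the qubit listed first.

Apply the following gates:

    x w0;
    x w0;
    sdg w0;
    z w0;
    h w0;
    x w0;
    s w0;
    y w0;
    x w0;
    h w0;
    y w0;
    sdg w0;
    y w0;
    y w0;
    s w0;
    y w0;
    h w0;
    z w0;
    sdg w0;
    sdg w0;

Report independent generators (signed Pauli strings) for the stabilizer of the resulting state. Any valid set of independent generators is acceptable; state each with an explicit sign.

The final state is stabilized by the group generated by -Y; other independent generating sets are equally valid. Key observation: steps 10-17 multiply out to the identity, so the circuit reduces to the remaining gates.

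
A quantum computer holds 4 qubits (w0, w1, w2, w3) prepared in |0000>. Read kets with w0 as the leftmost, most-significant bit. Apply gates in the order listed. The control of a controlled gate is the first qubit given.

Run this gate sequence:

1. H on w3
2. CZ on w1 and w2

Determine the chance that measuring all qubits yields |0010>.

Outcome |0010> occurs with probability 0.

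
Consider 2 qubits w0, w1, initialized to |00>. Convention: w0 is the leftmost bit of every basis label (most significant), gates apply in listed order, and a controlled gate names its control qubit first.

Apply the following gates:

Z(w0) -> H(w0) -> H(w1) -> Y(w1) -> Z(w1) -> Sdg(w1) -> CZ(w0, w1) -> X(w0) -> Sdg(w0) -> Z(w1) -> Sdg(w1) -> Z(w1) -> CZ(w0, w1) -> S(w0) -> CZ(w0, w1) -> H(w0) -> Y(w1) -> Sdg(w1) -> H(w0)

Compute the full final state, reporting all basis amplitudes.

The resulting statevector has amplitude -1/2 on |00>, -I/2 on |01>, 1/2 on |10>, -I/2 on |11>.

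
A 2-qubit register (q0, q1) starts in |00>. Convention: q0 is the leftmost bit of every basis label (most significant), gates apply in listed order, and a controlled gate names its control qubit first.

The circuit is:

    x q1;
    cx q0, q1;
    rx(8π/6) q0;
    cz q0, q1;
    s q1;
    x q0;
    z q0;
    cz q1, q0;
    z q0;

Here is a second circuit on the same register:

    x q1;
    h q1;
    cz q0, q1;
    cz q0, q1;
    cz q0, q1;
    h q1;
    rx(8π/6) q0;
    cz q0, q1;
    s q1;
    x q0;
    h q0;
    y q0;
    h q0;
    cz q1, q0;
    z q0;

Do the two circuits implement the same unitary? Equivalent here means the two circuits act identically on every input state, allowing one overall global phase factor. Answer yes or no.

No, they are not equivalent — no single phase factor reconciles the two unitaries.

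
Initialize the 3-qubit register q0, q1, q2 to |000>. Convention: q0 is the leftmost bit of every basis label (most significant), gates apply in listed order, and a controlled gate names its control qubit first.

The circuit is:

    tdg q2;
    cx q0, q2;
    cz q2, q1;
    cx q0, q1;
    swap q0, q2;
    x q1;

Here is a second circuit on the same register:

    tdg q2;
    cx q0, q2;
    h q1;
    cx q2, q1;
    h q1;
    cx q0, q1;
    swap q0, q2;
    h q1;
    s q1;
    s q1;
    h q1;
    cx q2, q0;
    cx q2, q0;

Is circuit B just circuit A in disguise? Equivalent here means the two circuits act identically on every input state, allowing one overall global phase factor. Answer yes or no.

Yes — the two circuits implement the same unitary up to a global phase.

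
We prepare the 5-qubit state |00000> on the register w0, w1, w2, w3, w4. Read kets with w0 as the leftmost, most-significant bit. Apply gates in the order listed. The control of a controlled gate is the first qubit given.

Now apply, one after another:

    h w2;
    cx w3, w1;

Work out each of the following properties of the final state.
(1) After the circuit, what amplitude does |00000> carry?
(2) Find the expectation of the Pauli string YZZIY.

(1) The final state's coefficient on |00000> equals sqrt(2)/2.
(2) In the final state, YZZIY has expectation 0.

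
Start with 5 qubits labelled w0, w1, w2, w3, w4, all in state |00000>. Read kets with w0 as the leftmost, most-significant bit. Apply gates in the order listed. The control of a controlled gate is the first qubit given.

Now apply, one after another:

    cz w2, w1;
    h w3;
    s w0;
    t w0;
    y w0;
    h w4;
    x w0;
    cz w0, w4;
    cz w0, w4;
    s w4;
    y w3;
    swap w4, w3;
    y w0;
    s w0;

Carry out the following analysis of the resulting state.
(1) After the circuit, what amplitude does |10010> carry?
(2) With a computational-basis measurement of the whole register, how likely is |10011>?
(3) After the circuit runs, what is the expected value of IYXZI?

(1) The amplitude on |10010> is -I/2.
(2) Outcome |10011> occurs with probability 1/4.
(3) In the final state, IYXZI has expectation 0.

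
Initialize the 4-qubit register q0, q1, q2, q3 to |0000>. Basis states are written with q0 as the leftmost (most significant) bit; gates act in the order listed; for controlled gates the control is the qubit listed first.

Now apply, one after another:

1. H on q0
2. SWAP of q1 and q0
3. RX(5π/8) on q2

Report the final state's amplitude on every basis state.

After the circuit, the state carries amplitude sqrt(2)*cos(5*pi/16)/2 on |0000>, -sqrt(2)*I*sin(5*pi/16)/2 on |0010>, sqrt(2)*cos(5*pi/16)/2 on |0100>, -sqrt(2)*I*sin(5*pi/16)/2 on |0110>, and 0 on every other basis state.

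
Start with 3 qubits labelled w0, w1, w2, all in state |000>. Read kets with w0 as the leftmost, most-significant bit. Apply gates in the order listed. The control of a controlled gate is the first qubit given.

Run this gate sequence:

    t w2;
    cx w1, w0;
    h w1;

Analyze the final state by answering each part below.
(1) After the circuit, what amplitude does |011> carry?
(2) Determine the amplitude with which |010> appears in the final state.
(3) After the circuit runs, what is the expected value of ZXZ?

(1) |011> carries amplitude 0 in the final state.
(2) The amplitude on |010> is sqrt(2)/2.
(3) The observable ZXZ averages to 1.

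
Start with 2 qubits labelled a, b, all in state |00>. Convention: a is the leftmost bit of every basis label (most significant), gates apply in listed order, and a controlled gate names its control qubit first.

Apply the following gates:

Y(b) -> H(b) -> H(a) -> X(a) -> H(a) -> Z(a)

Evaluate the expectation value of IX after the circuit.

In the final state, IX has expectation -1. Key observation: steps 3-6 multiply out to the identity, so the circuit reduces to the remaining gates.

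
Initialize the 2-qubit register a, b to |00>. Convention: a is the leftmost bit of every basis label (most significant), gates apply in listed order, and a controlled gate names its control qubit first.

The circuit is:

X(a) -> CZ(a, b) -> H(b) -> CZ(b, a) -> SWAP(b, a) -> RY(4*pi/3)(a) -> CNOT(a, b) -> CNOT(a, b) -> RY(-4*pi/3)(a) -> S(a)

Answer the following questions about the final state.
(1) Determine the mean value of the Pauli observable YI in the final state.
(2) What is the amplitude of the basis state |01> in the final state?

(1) The expectation value of YI is -1. Key observation: steps 6-9 multiply out to the identity, so the circuit reduces to the remaining gates.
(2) |01> carries amplitude sqrt(2)/2 in the final state.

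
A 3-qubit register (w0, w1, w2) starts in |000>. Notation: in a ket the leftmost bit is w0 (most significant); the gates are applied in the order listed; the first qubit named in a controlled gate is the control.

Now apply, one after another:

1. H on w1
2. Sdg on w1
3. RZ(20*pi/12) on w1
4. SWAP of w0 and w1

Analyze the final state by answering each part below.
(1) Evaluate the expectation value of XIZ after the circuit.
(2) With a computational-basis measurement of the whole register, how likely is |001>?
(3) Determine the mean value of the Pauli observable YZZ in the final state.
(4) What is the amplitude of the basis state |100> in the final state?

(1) In the final state, XIZ has expectation -sqrt(3)/2.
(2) The probability of measuring |001> is 0.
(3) The observable YZZ averages to -1/2.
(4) The final state's coefficient on |100> equals sqrt(2)*exp(I*pi/3)/2.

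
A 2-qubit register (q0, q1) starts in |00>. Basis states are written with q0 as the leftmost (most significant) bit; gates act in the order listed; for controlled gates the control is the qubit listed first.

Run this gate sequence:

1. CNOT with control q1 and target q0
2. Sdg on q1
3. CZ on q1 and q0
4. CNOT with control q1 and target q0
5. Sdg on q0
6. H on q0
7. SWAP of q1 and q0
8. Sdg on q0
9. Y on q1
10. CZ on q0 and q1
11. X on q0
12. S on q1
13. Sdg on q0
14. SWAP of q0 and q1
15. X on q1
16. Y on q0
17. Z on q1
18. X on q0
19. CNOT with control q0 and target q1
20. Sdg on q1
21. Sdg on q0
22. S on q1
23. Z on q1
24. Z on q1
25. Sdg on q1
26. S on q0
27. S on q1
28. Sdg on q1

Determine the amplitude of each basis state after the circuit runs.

After the circuit, the state carries amplitude -sqrt(2)*I/2 on |00>, 0 on |01>, 0 on |10>, -sqrt(2)*I/2 on |11>.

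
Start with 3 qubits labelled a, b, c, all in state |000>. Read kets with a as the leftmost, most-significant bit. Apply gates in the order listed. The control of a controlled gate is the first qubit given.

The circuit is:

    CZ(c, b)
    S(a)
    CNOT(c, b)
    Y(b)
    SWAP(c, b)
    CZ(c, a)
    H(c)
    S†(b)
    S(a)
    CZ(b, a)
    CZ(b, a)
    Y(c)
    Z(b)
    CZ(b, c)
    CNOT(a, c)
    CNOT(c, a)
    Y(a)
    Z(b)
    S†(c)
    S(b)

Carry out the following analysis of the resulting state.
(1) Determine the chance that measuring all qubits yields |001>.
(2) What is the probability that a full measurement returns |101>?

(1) A full measurement returns |001> with probability 1/2.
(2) The probability of measuring |101> is 0.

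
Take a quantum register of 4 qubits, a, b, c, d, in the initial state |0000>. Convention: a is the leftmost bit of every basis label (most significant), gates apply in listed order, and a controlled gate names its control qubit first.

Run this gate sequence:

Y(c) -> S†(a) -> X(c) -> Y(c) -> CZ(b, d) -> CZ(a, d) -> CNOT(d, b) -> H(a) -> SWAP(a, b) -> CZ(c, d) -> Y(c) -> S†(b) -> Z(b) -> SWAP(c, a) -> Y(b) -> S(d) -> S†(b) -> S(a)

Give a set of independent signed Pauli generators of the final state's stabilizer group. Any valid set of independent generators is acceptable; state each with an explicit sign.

The final state is stabilized by the group generated by +IXII, +ZIII, +IIZI, +IIIZ; other independent generating sets are equally valid.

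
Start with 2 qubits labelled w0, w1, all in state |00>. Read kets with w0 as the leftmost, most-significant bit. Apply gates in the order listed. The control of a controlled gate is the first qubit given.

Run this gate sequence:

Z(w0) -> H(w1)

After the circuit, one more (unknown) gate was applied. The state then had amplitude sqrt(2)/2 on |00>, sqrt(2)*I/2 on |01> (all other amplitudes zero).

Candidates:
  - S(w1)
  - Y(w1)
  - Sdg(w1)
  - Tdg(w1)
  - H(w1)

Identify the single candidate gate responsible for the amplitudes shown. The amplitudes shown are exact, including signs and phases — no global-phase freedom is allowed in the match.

The unique candidate consistent with the amplitudes is S(w1).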